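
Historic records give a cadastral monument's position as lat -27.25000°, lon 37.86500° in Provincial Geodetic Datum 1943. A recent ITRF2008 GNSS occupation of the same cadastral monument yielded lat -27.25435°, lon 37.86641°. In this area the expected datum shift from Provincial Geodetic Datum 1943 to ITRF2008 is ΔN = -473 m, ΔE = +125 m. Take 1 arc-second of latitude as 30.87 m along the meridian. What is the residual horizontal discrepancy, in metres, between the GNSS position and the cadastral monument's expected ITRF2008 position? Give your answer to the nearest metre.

Observed coordinate differences: Δφ = -0.00435°, Δλ = +0.00141°.
Converting to metres (1° lat = 111132 m, cos φ = 0.889017): observed ΔN = -483.4 m, observed ΔE = 139.3 m.
Subtracting the expected shift leaves a residual of -483.4 − (-473) = -10.4 m north and 139.3 − (125) = 14.3 m east.
Residual distance = √((-10.4)² + 14.3²) = 17.7 m.

18 m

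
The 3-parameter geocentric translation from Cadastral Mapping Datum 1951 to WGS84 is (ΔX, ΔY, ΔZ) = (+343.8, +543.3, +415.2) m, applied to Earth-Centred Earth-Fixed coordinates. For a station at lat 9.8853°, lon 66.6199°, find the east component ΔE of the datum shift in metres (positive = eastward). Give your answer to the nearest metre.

ΔE = -100 m

The local east axis at (φ, λ) is (−sin λ, cos λ, 0), so ΔE = −sin(66.6199°)·343.8 + cos(66.6199°)·543.3 = -99.97 m.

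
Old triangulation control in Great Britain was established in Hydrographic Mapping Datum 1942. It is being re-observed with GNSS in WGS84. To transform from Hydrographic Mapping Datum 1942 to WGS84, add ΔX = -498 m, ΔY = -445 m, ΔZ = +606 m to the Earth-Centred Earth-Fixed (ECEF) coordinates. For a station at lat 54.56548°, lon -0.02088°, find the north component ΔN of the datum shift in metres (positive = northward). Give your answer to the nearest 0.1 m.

The local north axis is (−sin φ cos λ, −sin φ sin λ, cos φ), giving ΔN = 405.760 − 0.132 + 351.342 = 756.97 m.

ΔN = 757.0 m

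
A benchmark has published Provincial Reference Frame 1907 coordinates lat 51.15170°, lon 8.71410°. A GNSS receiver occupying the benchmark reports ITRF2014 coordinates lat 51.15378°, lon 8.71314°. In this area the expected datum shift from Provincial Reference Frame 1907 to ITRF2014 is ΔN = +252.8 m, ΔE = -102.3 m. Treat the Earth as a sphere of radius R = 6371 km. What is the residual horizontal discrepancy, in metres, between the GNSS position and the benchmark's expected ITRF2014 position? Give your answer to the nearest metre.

Observed coordinate differences: Δφ = +0.00208°, Δλ = -0.00096°.
Converting to metres (1° lat = 111195 m, cos φ = 0.627261): observed ΔN = 231.3 m, observed ΔE = -67.0 m.
Subtracting the expected shift leaves a residual of 231.3 − (252.8) = -21.5 m north and -67.0 − (-102.3) = 35.3 m east.
Residual distance = √((-21.5)² + 35.3²) = 41.4 m.

41 m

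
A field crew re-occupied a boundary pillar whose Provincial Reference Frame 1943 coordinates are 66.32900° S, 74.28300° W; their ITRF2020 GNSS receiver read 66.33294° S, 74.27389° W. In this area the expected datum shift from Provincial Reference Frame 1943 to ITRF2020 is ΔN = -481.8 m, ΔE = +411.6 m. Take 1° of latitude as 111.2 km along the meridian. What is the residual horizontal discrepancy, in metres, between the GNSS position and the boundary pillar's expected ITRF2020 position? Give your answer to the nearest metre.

Observed coordinate differences: Δφ = -0.00394°, Δλ = +0.00911°.
Converting to metres (1° lat = 111200 m, cos φ = 0.401484): observed ΔN = -438.1 m, observed ΔE = 406.7 m.
Subtracting the expected shift leaves a residual of -438.1 − (-481.8) = 43.7 m north and 406.7 − (411.6) = -4.9 m east.
Residual distance = √(43.7² + (-4.9)²) = 43.9 m.

44 m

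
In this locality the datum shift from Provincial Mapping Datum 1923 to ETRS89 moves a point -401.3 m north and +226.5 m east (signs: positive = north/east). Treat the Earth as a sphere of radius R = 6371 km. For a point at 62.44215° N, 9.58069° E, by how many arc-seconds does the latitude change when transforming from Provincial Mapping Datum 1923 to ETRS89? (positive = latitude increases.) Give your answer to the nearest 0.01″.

On a sphere of radius R, 1 rad of latitude = R, so Δφ = ΔN / R = -401.3 / 6371000 = -6.2989e-05 rad = -12.992″.

Δφ = -12.99″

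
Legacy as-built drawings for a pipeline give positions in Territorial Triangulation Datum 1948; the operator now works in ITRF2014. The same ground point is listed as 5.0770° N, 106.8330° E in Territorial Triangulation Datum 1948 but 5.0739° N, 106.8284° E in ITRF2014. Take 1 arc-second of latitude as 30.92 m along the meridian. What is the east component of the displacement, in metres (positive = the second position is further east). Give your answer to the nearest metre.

Δφ = 5.0739° − 5.0770° = -0.0031°; Δλ = 106.8284° − 106.8330° = -0.0046°.
1° of latitude = 3600 × 30.92 = 111312 m.
ΔN = Δφ × 111312 = -345.1 m; ΔE = Δλ × 111312 × cos(5.0770°) = -0.0046 × 111312 × 0.996077 = -510.0 m.

ΔE = -510 m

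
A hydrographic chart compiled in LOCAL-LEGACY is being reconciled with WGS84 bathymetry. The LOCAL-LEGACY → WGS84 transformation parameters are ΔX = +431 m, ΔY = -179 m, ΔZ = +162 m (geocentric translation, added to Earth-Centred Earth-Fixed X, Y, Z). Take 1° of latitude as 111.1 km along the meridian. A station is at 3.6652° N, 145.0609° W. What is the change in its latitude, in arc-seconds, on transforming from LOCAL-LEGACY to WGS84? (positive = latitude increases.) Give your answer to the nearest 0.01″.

sin φ = 0.063926, cos φ = 0.997955, sin λ = -0.572705, cos λ = -0.819761.
North component: ΔN = −sin φ cos λ·ΔX − sin φ sin λ·ΔY + cos φ·ΔZ = −(0.063926)(-0.819761)(431) − (0.063926)(-0.572705)(-179) + (0.997955)(162) = 177.70 m.
1° of latitude spans 111100 m, so Δφ = 177.70 / 111100 × 3600 = 5.758″.

Δφ = 5.76″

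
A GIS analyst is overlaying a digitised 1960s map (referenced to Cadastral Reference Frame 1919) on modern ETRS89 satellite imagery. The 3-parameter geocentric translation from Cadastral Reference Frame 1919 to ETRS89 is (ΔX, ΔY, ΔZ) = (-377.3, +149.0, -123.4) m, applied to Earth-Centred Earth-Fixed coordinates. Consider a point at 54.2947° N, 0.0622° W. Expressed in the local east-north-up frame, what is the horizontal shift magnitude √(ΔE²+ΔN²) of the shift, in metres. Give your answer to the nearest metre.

278 m

At φ = 54.2947°, λ = -0.0622°: sin φ = 0.812030, cos φ = 0.583616, sin λ = -0.001086, cos λ = 0.999999.
ΔE = −sin λ·ΔX + cos λ·ΔY = −(-0.001086)·(-377.3) + (0.999999)·(149.0) = 148.59 m.
ΔN = −sin φ cos λ·ΔX − sin φ sin λ·ΔY + cos φ·ΔZ = −(0.812030)(0.999999)(-377.3) − (0.812030)(-0.001086)(149.0) + (0.583616)(-123.4) = 234.49 m.
Horizontal magnitude = √(ΔE² + ΔN²) = √(148.59² + 234.49²) = 277.61 m.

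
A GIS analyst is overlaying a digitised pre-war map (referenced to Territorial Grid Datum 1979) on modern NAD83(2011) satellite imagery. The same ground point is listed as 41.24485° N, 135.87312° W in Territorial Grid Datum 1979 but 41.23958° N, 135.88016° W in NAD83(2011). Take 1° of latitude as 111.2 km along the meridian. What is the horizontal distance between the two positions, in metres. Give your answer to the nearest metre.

831 m

Δφ = 41.23958° − 41.24485° = -0.00527°; Δλ = -135.88016° − -135.87312° = -0.00704°.
ΔN = Δφ × 111200 = -586.0 m; ΔE = Δλ × 111200 × cos(41.24485°) = -0.00704 × 111200 × 0.751899 = -588.6 m.
Distance = √(ΔE² + ΔN²) = √((-588.6)² + (-586.0)²) = 830.6 m.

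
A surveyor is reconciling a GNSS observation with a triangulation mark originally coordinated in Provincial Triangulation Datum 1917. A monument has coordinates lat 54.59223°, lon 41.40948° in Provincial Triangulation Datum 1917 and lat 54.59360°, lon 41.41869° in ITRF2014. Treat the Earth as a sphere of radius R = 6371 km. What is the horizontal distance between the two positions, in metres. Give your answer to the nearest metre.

Δφ = 54.59360° − 54.59223° = +0.00137°; Δλ = 41.41869° − 41.40948° = +0.00921°.
1° along a meridian = πR/180 = 111195 m.
ΔN = Δφ × 111195 = 152.3 m; ΔE = Δλ × 111195 × cos(54.59223°) = +0.00921 × 111195 × 0.579392 = 593.4 m.
Distance = √(ΔE² + ΔN²) = √(593.4² + 152.3²) = 612.6 m.

613 m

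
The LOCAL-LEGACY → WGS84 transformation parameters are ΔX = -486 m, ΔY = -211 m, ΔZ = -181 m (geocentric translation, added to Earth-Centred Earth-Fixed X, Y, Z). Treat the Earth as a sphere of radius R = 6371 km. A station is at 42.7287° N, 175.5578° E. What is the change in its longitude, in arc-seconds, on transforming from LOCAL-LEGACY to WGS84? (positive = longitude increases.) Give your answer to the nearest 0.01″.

sin φ = 0.678528, cos φ = 0.734575, sin λ = 0.077453, cos λ = -0.996996.
East component: ΔE = −sin λ·ΔX + cos λ·ΔY = −(0.077453)(-486) + (-0.996996)(-211) = 248.01 m.
1° of latitude spans πR/180 = 111195 m; at latitude φ, 1° of longitude spans that × cos φ = 81681.0 m, so Δλ = 248.01 / 81681.0 × 3600 = 10.931″.

Δλ = 10.93″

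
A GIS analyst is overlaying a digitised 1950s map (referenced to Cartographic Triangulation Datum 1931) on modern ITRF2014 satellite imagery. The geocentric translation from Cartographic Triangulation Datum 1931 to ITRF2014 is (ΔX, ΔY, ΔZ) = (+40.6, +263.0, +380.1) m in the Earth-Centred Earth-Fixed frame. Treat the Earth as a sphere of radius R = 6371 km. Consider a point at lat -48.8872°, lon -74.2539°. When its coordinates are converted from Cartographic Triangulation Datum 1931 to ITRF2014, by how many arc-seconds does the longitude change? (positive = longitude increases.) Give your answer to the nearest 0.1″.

sin φ = -0.753417, cos φ = 0.657544, sin λ = -0.962474, cos λ = 0.271375.
East component: ΔE = −sin λ·ΔX + cos λ·ΔY = −(-0.962474)(40.6) + (0.271375)(263.0) = 110.45 m.
1° of latitude spans πR/180 = 111195 m; at latitude φ, 1° of longitude spans that × cos φ = 73115.5 m, so Δλ = 110.45 / 73115.5 × 3600 = 5.438″.

Δλ = 5.4″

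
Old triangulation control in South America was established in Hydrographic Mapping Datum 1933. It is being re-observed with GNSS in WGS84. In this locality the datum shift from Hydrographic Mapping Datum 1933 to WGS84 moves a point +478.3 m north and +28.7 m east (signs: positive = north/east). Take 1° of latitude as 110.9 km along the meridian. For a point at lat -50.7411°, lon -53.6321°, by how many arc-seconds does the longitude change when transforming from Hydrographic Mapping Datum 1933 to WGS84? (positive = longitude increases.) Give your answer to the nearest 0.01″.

Δλ = 1.47″

At latitude -50.7411°, cos φ = 0.632826.
1° of longitude at this latitude = 110.9 × cos φ = 70.18 km, so Δλ = 28.7 / 70180.4 = 0.0004089° = 1.472″.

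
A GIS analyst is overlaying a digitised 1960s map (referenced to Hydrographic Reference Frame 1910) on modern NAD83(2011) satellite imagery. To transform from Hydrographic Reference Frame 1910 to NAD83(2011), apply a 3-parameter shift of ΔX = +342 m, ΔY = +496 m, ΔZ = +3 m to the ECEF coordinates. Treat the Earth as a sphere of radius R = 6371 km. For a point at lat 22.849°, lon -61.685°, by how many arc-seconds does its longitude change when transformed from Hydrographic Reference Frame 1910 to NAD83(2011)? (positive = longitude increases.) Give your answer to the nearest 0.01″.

sin φ = 0.388304, cos φ = 0.921531, sin λ = -0.880353, cos λ = 0.474319.
East component: ΔE = −sin λ·ΔX + cos λ·ΔY = −(-0.880353)(342) + (0.474319)(496) = 536.34 m.
1° of latitude spans πR/180 = 111195 m; at latitude φ, 1° of longitude spans that × cos φ = 102469.6 m, so Δλ = 536.34 / 102469.6 × 3600 = 18.843″.

Δλ = 18.84″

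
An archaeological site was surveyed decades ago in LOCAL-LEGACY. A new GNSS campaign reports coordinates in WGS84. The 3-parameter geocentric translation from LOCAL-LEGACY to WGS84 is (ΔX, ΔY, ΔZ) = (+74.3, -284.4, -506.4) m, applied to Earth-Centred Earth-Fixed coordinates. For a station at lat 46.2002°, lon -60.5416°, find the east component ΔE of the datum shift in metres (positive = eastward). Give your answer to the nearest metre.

The local east axis at (φ, λ) is (−sin λ, cos λ, 0), so ΔE = −sin(-60.5416°)·74.3 + cos(-60.5416°)·(-284.4) = -75.17 m.

ΔE = -75 m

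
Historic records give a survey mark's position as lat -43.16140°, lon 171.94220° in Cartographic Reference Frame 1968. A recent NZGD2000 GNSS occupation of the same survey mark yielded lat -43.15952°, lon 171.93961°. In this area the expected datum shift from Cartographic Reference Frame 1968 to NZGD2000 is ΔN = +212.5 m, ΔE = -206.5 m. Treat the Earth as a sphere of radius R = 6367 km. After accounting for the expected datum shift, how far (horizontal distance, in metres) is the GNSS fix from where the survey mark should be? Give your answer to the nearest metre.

Observed coordinate differences: Δφ = +0.00188°, Δλ = -0.00259°.
Converting to metres (1° lat = 111125 m, cos φ = 0.729430): observed ΔN = 208.9 m, observed ΔE = -209.9 m.
Subtracting the expected shift leaves a residual of 208.9 − (212.5) = -3.6 m north and -209.9 − (-206.5) = -3.4 m east.
Residual distance = √((-3.6)² + (-3.4)²) = 5.0 m.

5 m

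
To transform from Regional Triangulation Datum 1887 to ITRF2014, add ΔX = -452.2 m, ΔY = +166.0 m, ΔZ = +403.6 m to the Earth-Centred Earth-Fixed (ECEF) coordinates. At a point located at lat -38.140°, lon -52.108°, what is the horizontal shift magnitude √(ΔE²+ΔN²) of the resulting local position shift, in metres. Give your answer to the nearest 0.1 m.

263.1 m

The local east axis at (φ, λ) is (−sin λ, cos λ, 0), so ΔE = −sin(-52.108°)·(-452.2) + cos(-52.108°)·166.0 = -254.91 m.
The local north axis is (−sin φ cos λ, −sin φ sin λ, cos φ), giving ΔN = -171.522 − 80.905 + 317.433 = 65.01 m.
Horizontal magnitude = √(ΔE² + ΔN²) = √((-254.91)² + 65.01²) = 263.07 m.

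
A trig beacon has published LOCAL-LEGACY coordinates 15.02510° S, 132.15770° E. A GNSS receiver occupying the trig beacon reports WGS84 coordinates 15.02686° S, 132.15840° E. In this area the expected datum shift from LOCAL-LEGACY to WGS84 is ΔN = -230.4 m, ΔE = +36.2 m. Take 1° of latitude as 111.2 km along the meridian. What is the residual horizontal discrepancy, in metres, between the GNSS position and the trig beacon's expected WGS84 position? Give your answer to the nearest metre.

Observed coordinate differences: Δφ = -0.00176°, Δλ = +0.00070°.
Converting to metres (1° lat = 111200 m, cos φ = 0.965812): observed ΔN = -195.7 m, observed ΔE = 75.2 m.
Subtracting the expected shift leaves a residual of -195.7 − (-230.4) = 34.7 m north and 75.2 − (36.2) = 39.0 m east.
Residual distance = √(34.7² + 39.0²) = 52.2 m.

52 m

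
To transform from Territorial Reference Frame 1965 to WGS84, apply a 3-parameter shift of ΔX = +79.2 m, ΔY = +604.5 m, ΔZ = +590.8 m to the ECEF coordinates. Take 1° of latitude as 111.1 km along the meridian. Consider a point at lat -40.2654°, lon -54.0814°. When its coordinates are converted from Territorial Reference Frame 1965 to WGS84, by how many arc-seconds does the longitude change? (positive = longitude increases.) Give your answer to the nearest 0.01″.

sin φ = -0.646329, cos φ = 0.763059, sin λ = -0.809851, cos λ = 0.586635.
East component: ΔE = −sin λ·ΔX + cos λ·ΔY = −(-0.809851)(79.2) + (0.586635)(604.5) = 418.76 m.
1° of latitude spans 111100 m; at latitude φ, 1° of longitude spans that × cos φ = 84775.8 m, so Δλ = 418.76 / 84775.8 × 3600 = 17.783″.

Δλ = 17.78″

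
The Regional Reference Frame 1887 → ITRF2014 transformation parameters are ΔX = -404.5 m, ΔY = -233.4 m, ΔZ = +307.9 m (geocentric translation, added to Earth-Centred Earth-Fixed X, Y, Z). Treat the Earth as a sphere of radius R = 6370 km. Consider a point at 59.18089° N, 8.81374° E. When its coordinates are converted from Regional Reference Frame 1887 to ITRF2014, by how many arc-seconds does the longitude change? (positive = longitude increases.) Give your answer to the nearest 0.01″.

sin φ = 0.858789, cos φ = 0.512329, sin λ = 0.153223, cos λ = 0.988192.
East component: ΔE = −sin λ·ΔX + cos λ·ΔY = −(0.153223)(-404.5) + (0.988192)(-233.4) = -168.67 m.
1° of latitude spans πR/180 = 111177 m; at latitude φ, 1° of longitude spans that × cos φ = 56959.5 m, so Δλ = -168.67 / 56959.5 × 3600 = -10.660″.

Δλ = -10.66″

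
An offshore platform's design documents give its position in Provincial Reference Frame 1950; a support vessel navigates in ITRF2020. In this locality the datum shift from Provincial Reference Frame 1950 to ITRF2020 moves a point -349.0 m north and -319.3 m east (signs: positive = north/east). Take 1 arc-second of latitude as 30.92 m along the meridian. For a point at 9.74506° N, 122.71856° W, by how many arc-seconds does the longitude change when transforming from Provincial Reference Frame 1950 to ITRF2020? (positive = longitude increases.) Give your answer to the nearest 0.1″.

At latitude 9.74506°, cos φ = 0.985571.
1″ of longitude at this latitude = 30.92 × cos φ = 30.4738 m, so Δλ = -319.3 / 30.4738 = -10.478″.

Δλ = -10.5″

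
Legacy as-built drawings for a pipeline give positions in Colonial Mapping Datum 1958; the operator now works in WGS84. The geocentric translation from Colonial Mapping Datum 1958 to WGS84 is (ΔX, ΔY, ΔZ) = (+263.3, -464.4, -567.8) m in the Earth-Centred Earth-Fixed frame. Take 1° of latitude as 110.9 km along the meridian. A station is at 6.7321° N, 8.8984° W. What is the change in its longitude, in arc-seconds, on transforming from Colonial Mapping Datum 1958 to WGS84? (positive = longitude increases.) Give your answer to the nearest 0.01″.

Δλ = -13.67″

sin φ = 0.117227, cos φ = 0.993105, sin λ = -0.154683, cos λ = 0.987964.
East component: ΔE = −sin λ·ΔX + cos λ·ΔY = −(-0.154683)(263.3) + (0.987964)(-464.4) = -418.08 m.
1° of latitude spans 110900 m; at latitude φ, 1° of longitude spans that × cos φ = 110135.4 m, so Δλ = -418.08 / 110135.4 × 3600 = -13.666″.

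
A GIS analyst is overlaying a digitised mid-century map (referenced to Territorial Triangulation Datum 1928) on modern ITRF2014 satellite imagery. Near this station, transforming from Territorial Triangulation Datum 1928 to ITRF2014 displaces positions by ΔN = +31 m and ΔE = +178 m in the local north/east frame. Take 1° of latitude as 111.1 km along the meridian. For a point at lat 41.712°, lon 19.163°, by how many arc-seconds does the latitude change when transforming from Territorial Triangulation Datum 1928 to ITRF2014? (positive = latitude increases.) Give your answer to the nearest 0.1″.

Δφ = 1.0″

1° of latitude = 111.1 km, so Δφ = 31.0 / 111100 = 0.0002790° = 1.005″.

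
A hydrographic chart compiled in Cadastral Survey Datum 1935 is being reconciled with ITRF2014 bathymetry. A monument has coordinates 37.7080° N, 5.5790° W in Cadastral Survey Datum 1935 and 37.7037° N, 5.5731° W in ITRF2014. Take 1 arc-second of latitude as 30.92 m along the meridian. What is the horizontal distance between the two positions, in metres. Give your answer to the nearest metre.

706 m

Δφ = 37.7037° − 37.7080° = -0.0043°; Δλ = -5.5731° − -5.5790° = +0.0059°.
1° of latitude = 3600 × 30.92 = 111312 m.
ΔN = Δφ × 111312 = -478.6 m; ΔE = Δλ × 111312 × cos(37.7080°) = +0.0059 × 111312 × 0.791138 = 519.6 m.
Distance = √(ΔE² + ΔN²) = √(519.6² + (-478.6)²) = 706.4 m.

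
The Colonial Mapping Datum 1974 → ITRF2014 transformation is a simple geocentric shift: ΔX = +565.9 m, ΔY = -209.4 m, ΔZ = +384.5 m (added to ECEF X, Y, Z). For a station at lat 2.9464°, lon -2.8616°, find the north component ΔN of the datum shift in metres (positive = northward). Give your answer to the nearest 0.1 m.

At φ = 2.9464°, λ = -2.8616°: sin φ = 0.051402, cos φ = 0.998678, sin λ = -0.049924, cos λ = 0.998753.
ΔN = −sin φ cos λ·ΔX − sin φ sin λ·ΔY + cos φ·ΔZ = −(0.051402)(0.998753)(565.9) − (0.051402)(-0.049924)(-209.4) + (0.998678)(384.5) = 354.40 m.

ΔN = 354.4 m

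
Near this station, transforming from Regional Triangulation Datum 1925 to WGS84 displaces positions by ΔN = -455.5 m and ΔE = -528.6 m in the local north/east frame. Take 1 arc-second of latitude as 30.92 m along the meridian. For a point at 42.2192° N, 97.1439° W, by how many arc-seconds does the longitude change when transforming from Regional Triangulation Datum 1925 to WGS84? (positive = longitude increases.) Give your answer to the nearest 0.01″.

Δλ = -23.08″

At latitude 42.2192°, cos φ = 0.740579.
1″ of longitude at this latitude = 30.92 × cos φ = 22.8987 m, so Δλ = -528.6 / 22.8987 = -23.084″.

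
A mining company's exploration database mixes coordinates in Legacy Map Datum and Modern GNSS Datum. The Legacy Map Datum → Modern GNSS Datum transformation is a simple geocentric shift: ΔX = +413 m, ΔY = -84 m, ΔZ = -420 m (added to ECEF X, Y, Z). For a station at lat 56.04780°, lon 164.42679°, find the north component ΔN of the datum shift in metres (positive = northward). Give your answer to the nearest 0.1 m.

The local north axis is (−sin φ cos λ, −sin φ sin λ, cos φ), giving ΔN = 330.008 + 18.706 − 234.570 = 114.14 m.

ΔN = 114.1 m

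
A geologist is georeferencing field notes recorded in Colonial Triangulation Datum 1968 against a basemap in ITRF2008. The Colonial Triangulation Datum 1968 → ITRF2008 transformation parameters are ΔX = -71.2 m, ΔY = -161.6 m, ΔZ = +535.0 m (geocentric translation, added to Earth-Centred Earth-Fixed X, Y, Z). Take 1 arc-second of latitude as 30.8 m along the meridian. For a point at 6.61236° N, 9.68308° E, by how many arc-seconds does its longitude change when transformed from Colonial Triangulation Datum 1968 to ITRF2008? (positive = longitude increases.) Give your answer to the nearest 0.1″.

Δλ = -4.8″

sin φ = 0.115151, cos φ = 0.993348, sin λ = 0.168198, cos λ = 0.985753.
East component: ΔE = −sin λ·ΔX + cos λ·ΔY = −(0.168198)(-71.2) + (0.985753)(-161.6) = -147.32 m.
1° of latitude spans 3600 × 30.80 = 110880 m; at latitude φ, 1° of longitude spans that × cos φ = 110142.4 m, so Δλ = -147.32 / 110142.4 × 3600 = -4.815″.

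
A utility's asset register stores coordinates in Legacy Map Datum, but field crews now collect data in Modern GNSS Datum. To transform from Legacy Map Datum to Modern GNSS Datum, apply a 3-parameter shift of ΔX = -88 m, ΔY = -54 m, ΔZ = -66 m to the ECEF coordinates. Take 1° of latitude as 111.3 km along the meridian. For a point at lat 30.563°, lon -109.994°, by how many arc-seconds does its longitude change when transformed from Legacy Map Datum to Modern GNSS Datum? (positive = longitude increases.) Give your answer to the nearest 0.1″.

sin φ = 0.508485, cos φ = 0.861071, sin λ = -0.939728, cos λ = -0.341922.
East component: ΔE = −sin λ·ΔX + cos λ·ΔY = −(-0.939728)(-88) + (-0.341922)(-54) = -64.23 m.
1° of latitude spans 111300 m; at latitude φ, 1° of longitude spans that × cos φ = 95837.2 m, so Δλ = -64.23 / 95837.2 × 3600 = -2.413″.

Δλ = -2.4″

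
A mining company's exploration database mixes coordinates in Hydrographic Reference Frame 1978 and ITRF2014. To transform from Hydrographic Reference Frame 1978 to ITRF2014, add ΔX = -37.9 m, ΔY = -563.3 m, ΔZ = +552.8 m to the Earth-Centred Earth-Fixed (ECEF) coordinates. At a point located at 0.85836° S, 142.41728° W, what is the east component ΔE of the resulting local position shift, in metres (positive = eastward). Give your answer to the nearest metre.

ΔE = 423 m

At φ = -0.85836°, λ = -142.41728°: sin φ = -0.014981, cos φ = 0.999888, sin λ = -0.609906, cos λ = -0.792474.
ΔE = −sin λ·ΔX + cos λ·ΔY = −(-0.609906)·(-37.9) + (-0.792474)·(-563.3) = 423.28 m.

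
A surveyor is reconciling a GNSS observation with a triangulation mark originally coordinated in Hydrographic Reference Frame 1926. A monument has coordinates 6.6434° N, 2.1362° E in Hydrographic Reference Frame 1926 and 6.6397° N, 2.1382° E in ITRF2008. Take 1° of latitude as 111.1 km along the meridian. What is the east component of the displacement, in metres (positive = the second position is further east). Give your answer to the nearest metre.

ΔE = 221 m

Δφ = 6.6397° − 6.6434° = -0.0037°; Δλ = 2.1382° − 2.1362° = +0.0020°.
ΔN = Δφ × 111100 = -411.1 m; ΔE = Δλ × 111100 × cos(6.6434°) = +0.0020 × 111100 × 0.993285 = 220.7 m.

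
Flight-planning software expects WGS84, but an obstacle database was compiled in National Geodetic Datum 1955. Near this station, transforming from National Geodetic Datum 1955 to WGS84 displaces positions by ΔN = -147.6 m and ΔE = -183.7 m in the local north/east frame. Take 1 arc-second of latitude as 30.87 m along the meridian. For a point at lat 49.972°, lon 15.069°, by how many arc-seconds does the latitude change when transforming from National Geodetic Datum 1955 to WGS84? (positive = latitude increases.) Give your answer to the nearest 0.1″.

Δφ = -4.8″

1″ of latitude = 30.87 m, so Δφ = -147.6 / 30.87 = -4.781″.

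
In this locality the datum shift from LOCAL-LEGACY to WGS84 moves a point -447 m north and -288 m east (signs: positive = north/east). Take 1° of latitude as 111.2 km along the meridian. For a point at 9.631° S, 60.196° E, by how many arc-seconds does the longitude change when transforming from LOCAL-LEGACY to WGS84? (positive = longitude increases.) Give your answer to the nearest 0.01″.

At latitude -9.631°, cos φ = 0.985906.
1° of longitude at this latitude = 111.2 × cos φ = 109.63 km, so Δλ = -288.0 / 109632.7 = -0.0026270° = -9.457″.

Δλ = -9.46″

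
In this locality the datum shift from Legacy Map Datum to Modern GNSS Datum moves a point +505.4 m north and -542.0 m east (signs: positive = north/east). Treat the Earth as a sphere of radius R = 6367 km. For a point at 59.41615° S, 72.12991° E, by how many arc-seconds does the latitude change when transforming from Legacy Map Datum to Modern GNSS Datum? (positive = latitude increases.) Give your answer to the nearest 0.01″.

On a sphere of radius R, 1 rad of latitude = R, so Δφ = ΔN / R = 505.4 / 6367000 = 7.9378e-05 rad = 16.373″.

Δφ = 16.37″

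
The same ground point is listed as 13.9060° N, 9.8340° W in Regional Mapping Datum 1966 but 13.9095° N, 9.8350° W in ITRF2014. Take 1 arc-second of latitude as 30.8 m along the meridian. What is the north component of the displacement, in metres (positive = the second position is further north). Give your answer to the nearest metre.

Δφ = 13.9095° − 13.9060° = +0.0035°; Δλ = -9.8350° − -9.8340° = -0.0010°.
1° of latitude = 3600 × 30.80 = 110880 m.
ΔN = Δφ × 110880 = 388.1 m; ΔE = Δλ × 110880 × cos(13.9060°) = -0.0010 × 110880 × 0.970691 = -107.6 m.

ΔN = 388 m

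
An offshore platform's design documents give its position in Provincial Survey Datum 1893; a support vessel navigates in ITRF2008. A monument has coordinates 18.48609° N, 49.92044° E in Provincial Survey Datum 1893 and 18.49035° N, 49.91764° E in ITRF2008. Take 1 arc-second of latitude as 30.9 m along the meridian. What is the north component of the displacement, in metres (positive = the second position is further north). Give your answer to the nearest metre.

ΔN = 474 m

Δφ = 18.49035° − 18.48609° = +0.00426°; Δλ = 49.91764° − 49.92044° = -0.00280°.
1° of latitude = 3600 × 30.90 = 111240 m.
ΔN = Δφ × 111240 = 473.9 m; ΔE = Δλ × 111240 × cos(18.48609°) = -0.00280 × 111240 × 0.948401 = -295.4 m.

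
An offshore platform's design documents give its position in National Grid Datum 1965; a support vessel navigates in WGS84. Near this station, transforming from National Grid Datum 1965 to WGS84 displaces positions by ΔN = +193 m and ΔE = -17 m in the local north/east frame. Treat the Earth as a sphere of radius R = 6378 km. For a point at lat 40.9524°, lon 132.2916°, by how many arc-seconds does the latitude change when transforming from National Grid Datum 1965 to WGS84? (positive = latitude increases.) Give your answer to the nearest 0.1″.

On a sphere of radius R, 1 rad of latitude = R, so Δφ = ΔN / R = 193.0 / 6378000 = 3.0260e-05 rad = 6.242″.

Δφ = 6.2″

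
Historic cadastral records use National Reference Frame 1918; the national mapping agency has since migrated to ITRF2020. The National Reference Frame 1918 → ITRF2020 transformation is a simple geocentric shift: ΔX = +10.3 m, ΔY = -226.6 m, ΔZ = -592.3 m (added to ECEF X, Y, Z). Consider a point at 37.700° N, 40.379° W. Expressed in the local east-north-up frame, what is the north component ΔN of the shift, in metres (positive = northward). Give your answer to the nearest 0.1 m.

At φ = 37.700°, λ = -40.379°: sin φ = 0.611527, cos φ = 0.791224, sin λ = -0.647841, cos λ = 0.761776.
ΔN = −sin φ cos λ·ΔX − sin φ sin λ·ΔY + cos φ·ΔZ = −(0.611527)(0.761776)(10.3) − (0.611527)(-0.647841)(-226.6) + (0.791224)(-592.3) = -563.21 m.

ΔN = -563.2 m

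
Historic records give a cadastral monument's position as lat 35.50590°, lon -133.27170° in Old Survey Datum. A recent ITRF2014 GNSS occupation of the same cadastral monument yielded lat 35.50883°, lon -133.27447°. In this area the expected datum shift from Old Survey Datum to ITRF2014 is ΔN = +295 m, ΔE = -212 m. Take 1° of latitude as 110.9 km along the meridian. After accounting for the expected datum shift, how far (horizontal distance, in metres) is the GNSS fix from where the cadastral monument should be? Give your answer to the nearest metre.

Observed coordinate differences: Δφ = +0.00293°, Δλ = -0.00277°.
Converting to metres (1° lat = 110900 m, cos φ = 0.814056): observed ΔN = 324.9 m, observed ΔE = -250.1 m.
Subtracting the expected shift leaves a residual of 324.9 − (295) = 29.9 m north and -250.1 − (-212) = -38.1 m east.
Residual distance = √(29.9² + (-38.1)²) = 48.4 m.

48 m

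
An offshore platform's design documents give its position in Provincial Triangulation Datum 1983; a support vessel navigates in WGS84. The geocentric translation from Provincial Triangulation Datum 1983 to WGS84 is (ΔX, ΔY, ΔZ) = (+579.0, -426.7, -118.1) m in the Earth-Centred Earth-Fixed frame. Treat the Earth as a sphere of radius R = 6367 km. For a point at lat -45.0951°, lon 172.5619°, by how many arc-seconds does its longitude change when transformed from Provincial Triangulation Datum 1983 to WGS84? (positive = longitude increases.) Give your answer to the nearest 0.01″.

Δλ = 15.98″

sin φ = -0.708279, cos φ = 0.705932, sin λ = 0.129455, cos λ = -0.991585.
East component: ΔE = −sin λ·ΔX + cos λ·ΔY = −(0.129455)(579.0) + (-0.991585)(-426.7) = 348.16 m.
1° of latitude spans πR/180 = 111125 m; at latitude φ, 1° of longitude spans that × cos φ = 78446.8 m, so Δλ = 348.16 / 78446.8 × 3600 = 15.977″.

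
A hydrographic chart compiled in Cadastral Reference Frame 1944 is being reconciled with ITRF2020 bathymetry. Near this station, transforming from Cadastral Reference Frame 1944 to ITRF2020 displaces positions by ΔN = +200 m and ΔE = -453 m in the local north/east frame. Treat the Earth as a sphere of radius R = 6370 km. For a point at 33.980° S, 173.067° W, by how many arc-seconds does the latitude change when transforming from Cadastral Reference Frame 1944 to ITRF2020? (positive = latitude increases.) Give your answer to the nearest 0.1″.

Δφ = 6.5″

On a sphere of radius R, 1 rad of latitude = R, so Δφ = ΔN / R = 200.0 / 6370000 = 3.1397e-05 rad = 6.476″.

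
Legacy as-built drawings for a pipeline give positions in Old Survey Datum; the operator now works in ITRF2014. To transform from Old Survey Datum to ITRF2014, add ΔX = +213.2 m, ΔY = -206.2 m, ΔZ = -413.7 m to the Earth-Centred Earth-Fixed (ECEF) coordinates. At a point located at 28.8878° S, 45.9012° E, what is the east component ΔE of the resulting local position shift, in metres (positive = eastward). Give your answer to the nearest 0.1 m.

At φ = -28.8878°, λ = 45.9012°: sin φ = -0.483096, cos φ = 0.875567, sin λ = 0.718141, cos λ = 0.695898.
ΔE = −sin λ·ΔX + cos λ·ΔY = −(0.718141)·(213.2) + (0.695898)·(-206.2) = -296.60 m.

ΔE = -296.6 m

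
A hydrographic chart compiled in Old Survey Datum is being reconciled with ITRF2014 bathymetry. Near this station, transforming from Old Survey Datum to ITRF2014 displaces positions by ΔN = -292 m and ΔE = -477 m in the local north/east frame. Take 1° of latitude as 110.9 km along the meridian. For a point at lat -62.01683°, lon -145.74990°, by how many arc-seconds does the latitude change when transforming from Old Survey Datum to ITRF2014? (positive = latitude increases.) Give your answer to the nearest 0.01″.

Δφ = -9.48″

1° of latitude = 110.9 km, so Δφ = -292.0 / 110900 = -0.0026330° = -9.479″.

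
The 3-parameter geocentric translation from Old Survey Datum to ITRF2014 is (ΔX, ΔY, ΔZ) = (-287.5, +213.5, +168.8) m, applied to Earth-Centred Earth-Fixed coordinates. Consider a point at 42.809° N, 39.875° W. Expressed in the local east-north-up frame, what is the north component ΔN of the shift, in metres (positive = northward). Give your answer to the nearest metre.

The local north axis is (−sin φ cos λ, −sin φ sin λ, cos φ), giving ΔN = 149.938 + 93.016 + 123.836 = 366.79 m.

ΔN = 367 m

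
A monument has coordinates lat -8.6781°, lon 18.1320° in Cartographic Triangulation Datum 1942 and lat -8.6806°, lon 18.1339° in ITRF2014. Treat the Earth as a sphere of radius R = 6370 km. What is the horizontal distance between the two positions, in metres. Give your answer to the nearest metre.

Δφ = -8.6806° − -8.6781° = -0.0025°; Δλ = 18.1339° − 18.1320° = +0.0019°.
1° along a meridian = πR/180 = 111177 m.
ΔN = Δφ × 111177 = -277.9 m; ΔE = Δλ × 111177 × cos(-8.6781°) = +0.0019 × 111177 × 0.988552 = 208.8 m.
Distance = √(ΔE² + ΔN²) = √(208.8² + (-277.9)²) = 347.6 m.

348 m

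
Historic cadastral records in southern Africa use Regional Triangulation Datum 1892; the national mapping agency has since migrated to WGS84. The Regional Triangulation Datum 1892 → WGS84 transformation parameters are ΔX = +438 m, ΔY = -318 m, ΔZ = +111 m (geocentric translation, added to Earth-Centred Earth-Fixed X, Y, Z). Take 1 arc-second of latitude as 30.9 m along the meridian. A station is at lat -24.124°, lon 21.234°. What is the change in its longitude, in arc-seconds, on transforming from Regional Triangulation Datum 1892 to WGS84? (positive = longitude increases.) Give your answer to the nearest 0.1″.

Δλ = -16.1″

sin φ = -0.408713, cos φ = 0.912663, sin λ = 0.362178, cos λ = 0.932109.
East component: ΔE = −sin λ·ΔX + cos λ·ΔY = −(0.362178)(438) + (0.932109)(-318) = -455.04 m.
1° of latitude spans 3600 × 30.90 = 111240 m; at latitude φ, 1° of longitude spans that × cos φ = 101524.6 m, so Δλ = -455.04 / 101524.6 × 3600 = -16.136″.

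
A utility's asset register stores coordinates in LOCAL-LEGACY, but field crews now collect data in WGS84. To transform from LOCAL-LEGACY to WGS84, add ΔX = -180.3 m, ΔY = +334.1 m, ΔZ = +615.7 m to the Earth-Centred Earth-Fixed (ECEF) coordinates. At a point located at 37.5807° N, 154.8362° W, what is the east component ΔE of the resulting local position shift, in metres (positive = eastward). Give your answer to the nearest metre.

ΔE = -379 m

The local east axis at (φ, λ) is (−sin λ, cos λ, 0), so ΔE = −sin(-154.8362°)·(-180.3) + cos(-154.8362°)·334.1 = -379.06 m.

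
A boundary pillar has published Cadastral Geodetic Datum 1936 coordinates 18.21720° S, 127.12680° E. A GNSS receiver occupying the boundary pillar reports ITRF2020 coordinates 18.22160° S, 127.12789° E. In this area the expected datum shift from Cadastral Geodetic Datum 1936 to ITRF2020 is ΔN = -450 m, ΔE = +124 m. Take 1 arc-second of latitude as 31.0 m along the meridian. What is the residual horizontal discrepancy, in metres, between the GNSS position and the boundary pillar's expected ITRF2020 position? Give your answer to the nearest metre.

Observed coordinate differences: Δφ = -0.00440°, Δλ = +0.00109°.
Converting to metres (1° lat = 111600 m, cos φ = 0.949878): observed ΔN = -491.0 m, observed ΔE = 115.5 m.
Subtracting the expected shift leaves a residual of -491.0 − (-450) = -41.0 m north and 115.5 − (124) = -8.5 m east.
Residual distance = √((-41.0)² + (-8.5)²) = 41.9 m.

42 m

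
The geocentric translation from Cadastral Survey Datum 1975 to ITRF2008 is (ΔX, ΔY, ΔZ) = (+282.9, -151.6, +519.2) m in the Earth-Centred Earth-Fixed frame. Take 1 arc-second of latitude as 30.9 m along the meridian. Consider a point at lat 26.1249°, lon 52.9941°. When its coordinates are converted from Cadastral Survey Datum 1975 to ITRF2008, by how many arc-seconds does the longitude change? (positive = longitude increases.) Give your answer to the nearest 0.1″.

sin φ = 0.440329, cos φ = 0.897836, sin λ = 0.798574, cos λ = 0.601897.
East component: ΔE = −sin λ·ΔX + cos λ·ΔY = −(0.798574)(282.9) + (0.601897)(-151.6) = -317.16 m.
1° of latitude spans 3600 × 30.90 = 111240 m; at latitude φ, 1° of longitude spans that × cos φ = 99875.3 m, so Δλ = -317.16 / 99875.3 × 3600 = -11.432″.

Δλ = -11.4″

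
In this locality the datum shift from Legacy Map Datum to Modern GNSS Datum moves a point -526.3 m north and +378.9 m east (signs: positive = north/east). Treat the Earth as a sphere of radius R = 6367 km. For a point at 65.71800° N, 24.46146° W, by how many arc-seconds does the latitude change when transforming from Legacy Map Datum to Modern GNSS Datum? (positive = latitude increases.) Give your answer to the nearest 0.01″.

On a sphere of radius R, 1 rad of latitude = R, so Δφ = ΔN / R = -526.3 / 6367000 = -8.2661e-05 rad = -17.050″.

Δφ = -17.05″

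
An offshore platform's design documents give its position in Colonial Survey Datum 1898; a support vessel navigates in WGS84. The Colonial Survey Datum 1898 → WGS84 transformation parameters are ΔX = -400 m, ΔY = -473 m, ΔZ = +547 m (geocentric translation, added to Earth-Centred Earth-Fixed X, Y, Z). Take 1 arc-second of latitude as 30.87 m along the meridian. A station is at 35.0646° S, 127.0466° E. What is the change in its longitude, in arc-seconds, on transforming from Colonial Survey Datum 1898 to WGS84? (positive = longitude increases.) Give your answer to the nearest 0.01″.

Δλ = 23.91″

sin φ = -0.574500, cos φ = 0.818505, sin λ = 0.798146, cos λ = -0.602464.
East component: ΔE = −sin λ·ΔX + cos λ·ΔY = −(0.798146)(-400) + (-0.602464)(-473) = 604.22 m.
1° of latitude spans 3600 × 30.87 = 111132 m; at latitude φ, 1° of longitude spans that × cos φ = 90962.1 m, so Δλ = 604.22 / 90962.1 × 3600 = 23.913″.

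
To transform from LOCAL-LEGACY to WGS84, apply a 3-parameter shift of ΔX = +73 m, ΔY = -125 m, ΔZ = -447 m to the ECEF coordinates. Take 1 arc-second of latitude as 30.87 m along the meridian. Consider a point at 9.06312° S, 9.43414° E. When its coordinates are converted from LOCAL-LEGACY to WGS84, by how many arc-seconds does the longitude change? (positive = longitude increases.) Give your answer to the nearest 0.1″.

sin φ = -0.157522, cos φ = 0.987515, sin λ = 0.163914, cos λ = 0.986475.
East component: ΔE = −sin λ·ΔX + cos λ·ΔY = −(0.163914)(73) + (0.986475)(-125) = -135.28 m.
1° of latitude spans 3600 × 30.87 = 111132 m; at latitude φ, 1° of longitude spans that × cos φ = 109744.6 m, so Δλ = -135.28 / 109744.6 × 3600 = -4.437″.

Δλ = -4.4″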